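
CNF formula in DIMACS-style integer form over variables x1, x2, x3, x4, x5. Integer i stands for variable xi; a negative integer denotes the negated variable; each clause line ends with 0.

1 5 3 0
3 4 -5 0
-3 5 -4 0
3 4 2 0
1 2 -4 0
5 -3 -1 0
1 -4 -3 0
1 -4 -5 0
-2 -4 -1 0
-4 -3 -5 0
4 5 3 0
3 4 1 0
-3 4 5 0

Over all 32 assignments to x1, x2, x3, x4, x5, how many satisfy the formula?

6

Satisfying assignments:
  x1=F x2=F x3=T x4=F x5=T
  x1=F x2=T x3=T x4=F x5=T
  x1=T x2=F x3=F x4=T x5=F
  x1=T x2=F x3=F x4=T x5=T
  x1=T x2=F x3=T x4=F x5=T
  x1=T x2=T x3=T x4=F x5=T
Count: 6.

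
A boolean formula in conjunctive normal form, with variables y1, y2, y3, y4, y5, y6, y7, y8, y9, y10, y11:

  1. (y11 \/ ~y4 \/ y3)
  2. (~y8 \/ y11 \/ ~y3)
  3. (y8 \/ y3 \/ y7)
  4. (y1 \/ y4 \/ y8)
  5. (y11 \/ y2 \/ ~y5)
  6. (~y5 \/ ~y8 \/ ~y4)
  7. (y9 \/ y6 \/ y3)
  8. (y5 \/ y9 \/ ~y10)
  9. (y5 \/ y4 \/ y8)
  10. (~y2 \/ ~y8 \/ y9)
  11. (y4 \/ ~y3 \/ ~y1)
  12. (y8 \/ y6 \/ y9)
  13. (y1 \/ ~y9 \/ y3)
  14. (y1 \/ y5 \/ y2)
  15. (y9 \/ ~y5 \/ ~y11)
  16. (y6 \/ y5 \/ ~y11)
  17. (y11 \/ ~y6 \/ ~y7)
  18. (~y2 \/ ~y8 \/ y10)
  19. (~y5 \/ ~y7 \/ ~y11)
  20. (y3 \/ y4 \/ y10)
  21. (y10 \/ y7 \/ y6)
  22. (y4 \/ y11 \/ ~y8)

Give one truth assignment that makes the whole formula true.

y1 = True, y2 = True, y3 = True, y4 = True, y5 = True, y6 = True, y7 = False, y8 = False, y9 = True, y10 = True, y11 = True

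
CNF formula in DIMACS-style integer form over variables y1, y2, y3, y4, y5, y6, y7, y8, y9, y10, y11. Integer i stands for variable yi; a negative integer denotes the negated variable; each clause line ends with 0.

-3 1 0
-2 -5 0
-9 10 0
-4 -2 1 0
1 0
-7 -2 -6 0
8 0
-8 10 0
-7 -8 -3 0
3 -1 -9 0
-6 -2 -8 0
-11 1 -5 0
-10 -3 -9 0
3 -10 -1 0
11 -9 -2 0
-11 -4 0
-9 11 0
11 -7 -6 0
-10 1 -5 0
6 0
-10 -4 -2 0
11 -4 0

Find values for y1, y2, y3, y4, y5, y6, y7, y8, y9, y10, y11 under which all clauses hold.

(y1) is a unit clause, so y1 = True.
(y8) is a unit clause, so y8 = True.
(y10) is a unit clause, so y10 = True.
(y3) is a unit clause, so y3 = True.
Unit propagation: (~y7) forces y7 = False.
The clause (~y9) is unit: y9 must be False.
The clause (y6) is unit: y6 must be True.
The clause (~y2) is unit: y2 must be False.
y4 occurs only negated in the remaining clauses — set y4 = False.
y5, y11 are now unconstrained; take y5 = True, y11 = True.
Check each clause:
  1. (y1 \/ ~y3) — y1 is true.
  2. (~y5 \/ ~y2) — ~y2 is true.
  3. (~y9 \/ y10) — y10 is true.
  4. (y1 \/ ~y2 \/ ~y4) — y1 is true.
  5. (y1) — y1 is true.
  6. (~y7 \/ ~y2 \/ ~y6) — ~y7 is true.
  7. (y8) — y8 is true.
  8. (~y8 \/ y10) — y10 is true.
  9. (~y7 \/ ~y8 \/ ~y3) — ~y7 is true.
  10. (~y9 \/ y3 \/ ~y1) — y3 is true.
  11. (~y2 \/ ~y6 \/ ~y8) — ~y2 is true.
  12. (~y5 \/ ~y11 \/ y1) — y1 is true.
  13. (~y3 \/ ~y10 \/ ~y9) — ~y9 is true.
  14. (~y10 \/ y3 \/ ~y1) — y3 is true.
  15. (y11 \/ ~y9 \/ ~y2) — y11 is true.
  16. (~y11 \/ ~y4) — ~y4 is true.
  17. (y11 \/ ~y9) — y11 is true.
  18. (~y6 \/ y11 \/ ~y7) — ~y7 is true.
  19. (~y5 \/ y1 \/ ~y10) — y1 is true.
  20. (y6) — y6 is true.
  21. (~y10 \/ ~y4 \/ ~y2) — ~y4 is true.
  22. (y11 \/ ~y4) — y11 is true.

y1=True, y2=False, y3=True, y4=False, y5=True, y6=True, y7=False, y8=True, y9=False, y10=True, y11=True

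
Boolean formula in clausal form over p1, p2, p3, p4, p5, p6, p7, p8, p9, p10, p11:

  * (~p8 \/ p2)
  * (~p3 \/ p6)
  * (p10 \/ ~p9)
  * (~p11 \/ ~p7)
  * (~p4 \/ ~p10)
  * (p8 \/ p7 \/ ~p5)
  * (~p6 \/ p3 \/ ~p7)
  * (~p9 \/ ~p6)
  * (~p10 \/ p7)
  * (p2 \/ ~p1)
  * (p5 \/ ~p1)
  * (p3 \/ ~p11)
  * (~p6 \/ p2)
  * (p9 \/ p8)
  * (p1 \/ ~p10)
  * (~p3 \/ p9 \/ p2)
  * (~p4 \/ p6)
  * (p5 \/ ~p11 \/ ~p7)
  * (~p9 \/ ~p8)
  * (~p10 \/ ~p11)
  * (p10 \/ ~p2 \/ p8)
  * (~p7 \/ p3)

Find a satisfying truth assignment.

p1 = T, p2 = T, p3 = T, p4 = T, p5 = T, p6 = T, p7 = T, p8 = T, p9 = F, p10 = F, p11 = F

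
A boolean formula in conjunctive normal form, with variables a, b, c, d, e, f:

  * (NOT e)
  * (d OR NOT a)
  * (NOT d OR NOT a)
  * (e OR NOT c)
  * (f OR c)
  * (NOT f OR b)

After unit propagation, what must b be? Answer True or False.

True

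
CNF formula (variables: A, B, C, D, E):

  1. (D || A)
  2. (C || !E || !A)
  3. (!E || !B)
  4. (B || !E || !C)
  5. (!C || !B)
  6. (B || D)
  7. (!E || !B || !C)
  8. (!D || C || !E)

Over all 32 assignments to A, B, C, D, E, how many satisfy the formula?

Satisfying assignments:
  A=F B=F C=F D=T E=F
  A=F B=F C=T D=T E=F
  A=F B=T C=F D=T E=F
  A=T B=F C=F D=T E=F
  A=T B=F C=T D=T E=F
  A=T B=T C=F D=F E=F
  A=T B=T C=F D=T E=F
Count: 7.

7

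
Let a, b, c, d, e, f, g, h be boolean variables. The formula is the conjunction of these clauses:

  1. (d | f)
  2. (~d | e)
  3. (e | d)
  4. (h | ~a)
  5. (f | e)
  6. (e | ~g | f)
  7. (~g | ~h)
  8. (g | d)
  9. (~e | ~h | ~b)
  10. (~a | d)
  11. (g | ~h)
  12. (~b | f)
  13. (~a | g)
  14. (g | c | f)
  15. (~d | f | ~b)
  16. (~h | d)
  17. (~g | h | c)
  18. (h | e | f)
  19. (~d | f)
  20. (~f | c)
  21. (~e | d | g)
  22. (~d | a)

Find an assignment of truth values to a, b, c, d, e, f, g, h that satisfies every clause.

a=False, b=True, c=True, d=False, e=True, f=True, g=True, h=False

c occurs only positively in the remaining clauses — set c = True.
Set a = False and propagate.
  then d is forced to False.
  then f is forced to True.
  then e is forced to True.
  then g is forced to True.
  then h is forced to False.
b is now unconstrained; take b = True.
Every clause has at least one true literal under this assignment.
Check each clause:
  1. (f | d) — f is true.
  2. (~d | e) — ~d is true.
  3. (e | d) — e is true.
  4. (~a | h) — ~a is true.
  5. (e | f) — e is true.
  6. (e | f | ~g) — e is true.
  7. (~h | ~g) — ~h is true.
  8. (d | g) — g is true.
  9. (~e | ~b | ~h) — ~h is true.
  10. (d | ~a) — ~a is true.
  11. (~h | g) — ~h is true.
  12. (~b | f) — f is true.
  13. (~a | g) — ~a is true.
  14. (g | c | f) — c is true.
  15. (~d | ~b | f) — ~d is true.
  16. (d | ~h) — ~h is true.
  17. (~g | h | c) — c is true.
  18. (h | f | e) — e is true.
  19. (~d | f) — ~d is true.
  20. (c | ~f) — c is true.
  21. (g | d | ~e) — g is true.
  22. (~d | a) — ~d is true.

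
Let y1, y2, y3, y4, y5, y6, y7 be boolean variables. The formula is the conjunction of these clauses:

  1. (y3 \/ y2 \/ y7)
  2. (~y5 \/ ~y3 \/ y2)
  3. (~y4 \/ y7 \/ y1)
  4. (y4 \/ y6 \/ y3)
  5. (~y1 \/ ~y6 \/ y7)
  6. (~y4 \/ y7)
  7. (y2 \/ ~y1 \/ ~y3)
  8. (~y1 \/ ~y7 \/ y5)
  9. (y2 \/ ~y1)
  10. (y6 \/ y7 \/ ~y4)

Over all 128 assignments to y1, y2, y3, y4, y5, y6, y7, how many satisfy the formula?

41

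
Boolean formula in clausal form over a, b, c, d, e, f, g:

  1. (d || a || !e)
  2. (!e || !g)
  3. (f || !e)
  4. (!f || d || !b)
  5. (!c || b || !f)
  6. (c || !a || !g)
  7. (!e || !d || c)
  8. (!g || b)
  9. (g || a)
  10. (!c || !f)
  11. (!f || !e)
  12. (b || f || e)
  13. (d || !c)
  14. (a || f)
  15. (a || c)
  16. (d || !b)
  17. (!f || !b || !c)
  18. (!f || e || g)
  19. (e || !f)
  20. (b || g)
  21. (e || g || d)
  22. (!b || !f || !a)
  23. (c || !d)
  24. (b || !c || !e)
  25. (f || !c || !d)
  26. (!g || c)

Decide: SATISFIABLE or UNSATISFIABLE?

f = True:
  propagation gives c=False, e=False; an empty clause results — contradiction.
f = False:
  propagation gives e=False, b=True, a=True, d=True; an empty clause results — contradiction.
Every branch closes, so no satisfying assignment exists.

UNSATISFIABLE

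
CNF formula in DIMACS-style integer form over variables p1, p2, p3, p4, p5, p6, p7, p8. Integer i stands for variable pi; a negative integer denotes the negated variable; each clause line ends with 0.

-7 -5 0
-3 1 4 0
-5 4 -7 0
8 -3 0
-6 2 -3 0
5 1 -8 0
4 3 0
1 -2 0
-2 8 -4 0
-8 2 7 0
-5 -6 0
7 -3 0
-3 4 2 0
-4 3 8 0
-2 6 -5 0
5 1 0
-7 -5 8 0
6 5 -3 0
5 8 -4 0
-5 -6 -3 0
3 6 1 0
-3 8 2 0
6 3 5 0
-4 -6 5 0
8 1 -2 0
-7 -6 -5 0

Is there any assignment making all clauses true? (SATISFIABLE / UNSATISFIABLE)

SATISFIABLE

p1 occurs only positively in the remaining clauses — set p1 = True.
Set p2 = True and propagate.
Branch on p3: take p3 = True.
  then p8 is forced to True.
  then p7 is forced to True.
  then p5 is forced to False.
  then p6 is forced to True.
  then p4 is forced to False.
Every clause has at least one true literal under this assignment.
So p1=True  p2=True  p3=True  p4=False  p5=False  p6=True  p7=True  p8=True is a satisfying assignment.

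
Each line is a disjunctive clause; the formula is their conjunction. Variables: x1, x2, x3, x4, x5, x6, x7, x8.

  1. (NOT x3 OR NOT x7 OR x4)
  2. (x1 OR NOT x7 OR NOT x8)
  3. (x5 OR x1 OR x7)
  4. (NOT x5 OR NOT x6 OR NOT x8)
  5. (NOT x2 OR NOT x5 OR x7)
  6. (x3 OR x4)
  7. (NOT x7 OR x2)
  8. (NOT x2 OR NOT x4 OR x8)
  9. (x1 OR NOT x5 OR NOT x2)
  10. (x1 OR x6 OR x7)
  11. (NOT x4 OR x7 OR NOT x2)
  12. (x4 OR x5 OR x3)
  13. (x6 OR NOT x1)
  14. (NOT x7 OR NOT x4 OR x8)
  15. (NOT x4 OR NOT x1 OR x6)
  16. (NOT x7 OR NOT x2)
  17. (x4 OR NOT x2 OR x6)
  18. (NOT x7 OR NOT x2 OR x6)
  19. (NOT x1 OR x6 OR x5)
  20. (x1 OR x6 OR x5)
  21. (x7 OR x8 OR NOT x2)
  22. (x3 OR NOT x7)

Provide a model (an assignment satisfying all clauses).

x1=T, x2=F, x3=T, x4=T, x5=F, x6=T, x7=F, x8=F

Set x1 = True and propagate.
  then x6 is forced to True.
For the remaining variables, x2 = False, x3 = True, x4 = True, x5 = False, x7 = False, x8 = False works.
Every clause has at least one true literal under this assignment.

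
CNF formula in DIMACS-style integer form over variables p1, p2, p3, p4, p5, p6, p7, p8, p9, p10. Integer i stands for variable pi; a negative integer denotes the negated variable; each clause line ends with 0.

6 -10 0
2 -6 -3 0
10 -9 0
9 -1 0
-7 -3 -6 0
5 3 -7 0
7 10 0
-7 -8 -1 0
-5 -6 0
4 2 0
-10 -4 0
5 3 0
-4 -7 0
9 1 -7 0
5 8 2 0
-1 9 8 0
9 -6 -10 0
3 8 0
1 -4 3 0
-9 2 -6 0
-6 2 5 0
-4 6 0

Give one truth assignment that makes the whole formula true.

p1=False, p2=True, p3=True, p4=False, p5=False, p6=True, p7=False, p8=False, p9=True, p10=True

Check each clause:
  1. (NOT p10 OR p6) — p6 is true.
  2. (p2 OR NOT p3 OR NOT p6) — p2 is true.
  3. (p10 OR NOT p9) — p10 is true.
  4. (NOT p1 OR p9) — p9 is true.
  5. (NOT p3 OR NOT p7 OR NOT p6) — NOT p7 is true.
  6. (NOT p7 OR p5 OR p3) — NOT p7 is true.
  7. (p10 OR p7) — p10 is true.
  8. (NOT p7 OR NOT p8 OR NOT p1) — NOT p8 is true.
  9. (NOT p5 OR NOT p6) — NOT p5 is true.
  10. (p4 OR p2) — p2 is true.
  11. (NOT p4 OR NOT p10) — NOT p4 is true.
  12. (p5 OR p3) — p3 is true.
  13. (NOT p7 OR NOT p4) — NOT p7 is true.
  14. (NOT p7 OR p1 OR p9) — NOT p7 is true.
  15. (p8 OR p2 OR p5) — p2 is true.
  16. (p8 OR p9 OR NOT p1) — p9 is true.
  17. (NOT p6 OR p9 OR NOT p10) — p9 is true.
  18. (p3 OR p8) — p3 is true.
  19. (p3 OR NOT p4 OR p1) — p3 is true.
  20. (NOT p9 OR NOT p6 OR p2) — p2 is true.
  21. (NOT p6 OR p2 OR p5) — p2 is true.
  22. (NOT p4 OR p6) — NOT p4 is true.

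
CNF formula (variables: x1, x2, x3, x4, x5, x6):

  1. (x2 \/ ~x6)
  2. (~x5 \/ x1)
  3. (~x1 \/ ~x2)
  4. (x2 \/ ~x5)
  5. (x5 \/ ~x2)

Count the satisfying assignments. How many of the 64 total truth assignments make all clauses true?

Case analysis on x2 and x5:
  x2=T, x5=T: a clause becomes empty — 0.
  x2=T, x5=F: a clause becomes empty — 0.
  x2=F, x5=T: a clause becomes empty — 0.
  x2=F, x5=F: forces x6=F; x1, x3, x4 free → 2^3 = 8.
Total: 0 + 0 + 0 + 8 = 8.

8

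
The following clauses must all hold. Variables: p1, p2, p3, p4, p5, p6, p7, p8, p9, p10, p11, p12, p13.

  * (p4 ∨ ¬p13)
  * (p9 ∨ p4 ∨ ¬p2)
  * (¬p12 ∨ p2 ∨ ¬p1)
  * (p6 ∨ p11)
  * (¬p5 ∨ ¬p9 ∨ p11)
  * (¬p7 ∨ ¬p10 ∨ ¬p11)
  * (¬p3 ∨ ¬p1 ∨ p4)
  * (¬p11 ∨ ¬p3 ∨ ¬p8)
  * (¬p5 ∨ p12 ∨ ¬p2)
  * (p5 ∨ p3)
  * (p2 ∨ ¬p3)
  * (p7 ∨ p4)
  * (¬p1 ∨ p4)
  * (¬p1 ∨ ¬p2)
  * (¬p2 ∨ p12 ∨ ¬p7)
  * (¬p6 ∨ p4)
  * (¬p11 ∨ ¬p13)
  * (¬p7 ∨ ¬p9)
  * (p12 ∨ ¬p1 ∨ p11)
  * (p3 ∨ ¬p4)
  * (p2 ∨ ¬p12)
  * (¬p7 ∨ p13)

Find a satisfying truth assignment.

p1 occurs only negated in the remaining clauses — set p1 = False.
p8 occurs only negated in the remaining clauses — set p8 = False.
Branch on p2: take p2 = True.
The remaining clauses are satisfied by p3 = True, p4 = True, p5 = True, p6 = True, p7 = False, p9 = False, p10 = True, p11 = False, p12 = True, p13 = True.
Every clause has at least one true literal under this assignment.

p1 = False, p2 = True, p3 = True, p4 = True, p5 = True, p6 = True, p7 = False, p8 = False, p9 = False, p10 = True, p11 = False, p12 = True, p13 = True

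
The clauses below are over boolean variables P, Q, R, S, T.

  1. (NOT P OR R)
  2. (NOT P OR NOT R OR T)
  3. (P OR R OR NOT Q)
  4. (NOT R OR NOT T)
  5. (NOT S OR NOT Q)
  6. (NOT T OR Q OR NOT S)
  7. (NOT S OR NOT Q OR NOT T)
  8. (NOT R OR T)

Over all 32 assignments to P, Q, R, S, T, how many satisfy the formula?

3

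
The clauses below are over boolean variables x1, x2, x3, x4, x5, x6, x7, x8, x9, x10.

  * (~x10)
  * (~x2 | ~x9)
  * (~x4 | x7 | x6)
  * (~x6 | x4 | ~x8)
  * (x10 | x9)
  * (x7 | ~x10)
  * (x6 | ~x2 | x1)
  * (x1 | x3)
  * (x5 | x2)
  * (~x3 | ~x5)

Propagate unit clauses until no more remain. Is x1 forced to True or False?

True

(~x10) is a unit clause: x10 = False.
(x9 | x10): since x10 = False, the clause reduces to (x9). x9 = True.
From (~x2 | ~x9) and x9 = True: x2 = False.
(x2 | x5) with x2 = False leaves only x5, so x5 = True.
In (~x5 | ~x3), ~x5 is now false; ~x3 must hold, so x3 = False.
From (x1 | x3) and x3 = False: x1 = True.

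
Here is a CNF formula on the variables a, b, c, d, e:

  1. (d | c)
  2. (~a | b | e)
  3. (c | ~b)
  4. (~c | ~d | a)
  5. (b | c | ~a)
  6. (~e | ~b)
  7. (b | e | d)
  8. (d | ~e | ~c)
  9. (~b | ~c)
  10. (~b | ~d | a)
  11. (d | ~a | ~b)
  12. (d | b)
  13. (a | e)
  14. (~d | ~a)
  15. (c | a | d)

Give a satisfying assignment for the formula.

Try a = False.
  then e is forced to True.
  then b is forced to False.
  then d is forced to True.
  then c is forced to False.
Every clause has at least one true literal under this assignment.

a=F  b=F  c=F  d=T  e=T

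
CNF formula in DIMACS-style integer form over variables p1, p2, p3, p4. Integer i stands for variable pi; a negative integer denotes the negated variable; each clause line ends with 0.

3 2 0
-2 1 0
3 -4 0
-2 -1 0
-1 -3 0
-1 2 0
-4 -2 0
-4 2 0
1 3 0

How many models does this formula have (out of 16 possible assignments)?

1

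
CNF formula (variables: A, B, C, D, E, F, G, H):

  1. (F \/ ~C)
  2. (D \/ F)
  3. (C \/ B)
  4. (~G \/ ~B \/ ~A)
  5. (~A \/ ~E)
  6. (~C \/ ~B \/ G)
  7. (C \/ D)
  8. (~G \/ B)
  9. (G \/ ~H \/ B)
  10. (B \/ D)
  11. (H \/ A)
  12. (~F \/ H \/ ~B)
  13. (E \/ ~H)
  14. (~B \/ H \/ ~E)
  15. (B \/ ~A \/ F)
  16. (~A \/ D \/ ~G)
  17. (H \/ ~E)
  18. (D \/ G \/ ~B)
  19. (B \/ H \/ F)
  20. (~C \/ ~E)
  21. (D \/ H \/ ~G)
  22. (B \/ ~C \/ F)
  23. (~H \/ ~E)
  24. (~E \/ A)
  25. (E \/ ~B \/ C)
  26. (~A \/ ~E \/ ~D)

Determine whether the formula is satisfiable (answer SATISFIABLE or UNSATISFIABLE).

SATISFIABLE

Try A = True.
  then E is forced to False.
  then H is forced to False.
Set B = False and propagate.
  then C is forced to True.
  then F is forced to True.
  then G is forced to False.
  then D is forced to True.
So A=True, B=False, C=True, D=True, E=False, F=True, G=False, H=False is a satisfying assignment.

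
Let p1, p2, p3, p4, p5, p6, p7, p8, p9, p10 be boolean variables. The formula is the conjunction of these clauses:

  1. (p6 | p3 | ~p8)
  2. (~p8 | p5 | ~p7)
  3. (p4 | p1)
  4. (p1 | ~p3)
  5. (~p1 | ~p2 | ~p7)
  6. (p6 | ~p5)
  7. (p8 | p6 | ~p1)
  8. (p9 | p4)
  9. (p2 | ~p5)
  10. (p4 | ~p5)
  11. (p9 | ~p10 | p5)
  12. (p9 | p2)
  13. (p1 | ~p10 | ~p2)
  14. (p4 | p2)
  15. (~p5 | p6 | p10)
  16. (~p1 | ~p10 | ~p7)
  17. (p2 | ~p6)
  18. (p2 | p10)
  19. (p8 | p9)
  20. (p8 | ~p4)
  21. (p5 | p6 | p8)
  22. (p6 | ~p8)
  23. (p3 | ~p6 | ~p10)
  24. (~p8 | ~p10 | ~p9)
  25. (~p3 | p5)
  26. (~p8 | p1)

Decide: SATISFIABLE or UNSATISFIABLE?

SATISFIABLE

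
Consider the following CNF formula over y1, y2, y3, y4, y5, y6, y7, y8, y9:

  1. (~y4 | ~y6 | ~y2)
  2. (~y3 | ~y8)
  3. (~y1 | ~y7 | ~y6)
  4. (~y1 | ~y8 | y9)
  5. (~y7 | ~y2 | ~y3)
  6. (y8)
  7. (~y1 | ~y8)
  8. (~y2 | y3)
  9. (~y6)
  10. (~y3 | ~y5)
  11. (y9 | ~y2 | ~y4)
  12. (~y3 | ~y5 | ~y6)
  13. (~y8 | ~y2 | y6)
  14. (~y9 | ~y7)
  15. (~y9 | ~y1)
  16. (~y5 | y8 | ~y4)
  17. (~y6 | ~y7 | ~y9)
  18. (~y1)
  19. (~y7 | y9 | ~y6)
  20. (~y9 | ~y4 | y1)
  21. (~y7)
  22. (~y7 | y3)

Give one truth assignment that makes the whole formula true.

y1=False, y2=False, y3=False, y4=True, y5=True, y6=False, y7=False, y8=True, y9=False

Check each clause:
  1. (~y6 | ~y2 | ~y4) — ~y6 is true.
  2. (~y8 | ~y3) — ~y3 is true.
  3. (~y6 | ~y7 | ~y1) — ~y7 is true.
  4. (y9 | ~y1 | ~y8) — ~y1 is true.
  5. (~y2 | ~y7 | ~y3) — ~y7 is true.
  6. (y8) — y8 is true.
  7. (~y1 | ~y8) — ~y1 is true.
  8. (~y2 | y3) — ~y2 is true.
  9. (~y6) — ~y6 is true.
  10. (~y3 | ~y5) — ~y3 is true.
  11. (~y4 | y9 | ~y2) — ~y2 is true.
  12. (~y5 | ~y3 | ~y6) — ~y6 is true.
  13. (~y8 | ~y2 | y6) — ~y2 is true.
  14. (~y7 | ~y9) — ~y7 is true.
  15. (~y1 | ~y9) — ~y1 is true.
  16. (y8 | ~y4 | ~y5) — y8 is true.
  17. (~y9 | ~y6 | ~y7) — ~y7 is true.
  18. (~y1) — ~y1 is true.
  19. (y9 | ~y7 | ~y6) — ~y6 is true.
  20. (~y9 | y1 | ~y4) — ~y9 is true.
  21. (~y7) — ~y7 is true.
  22. (y3 | ~y7) — ~y7 is true.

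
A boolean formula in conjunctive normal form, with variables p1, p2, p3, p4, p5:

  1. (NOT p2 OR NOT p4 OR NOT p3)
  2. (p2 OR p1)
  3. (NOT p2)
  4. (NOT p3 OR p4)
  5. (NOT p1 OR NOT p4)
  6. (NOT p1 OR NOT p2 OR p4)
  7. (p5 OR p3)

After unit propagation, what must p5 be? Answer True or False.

Unit clause (NOT p2) sets p2 = False.
(p2 OR p1) with p2 = False leaves only p1, so p1 = True.
In (NOT p1 OR NOT p4), NOT p1 is now false; NOT p4 must hold, so p4 = False.
(NOT p3 OR p4) with p4 = False leaves only NOT p3, so p3 = False.
In (p3 OR p5), p3 is now false; p5 must hold, so p5 = True.

True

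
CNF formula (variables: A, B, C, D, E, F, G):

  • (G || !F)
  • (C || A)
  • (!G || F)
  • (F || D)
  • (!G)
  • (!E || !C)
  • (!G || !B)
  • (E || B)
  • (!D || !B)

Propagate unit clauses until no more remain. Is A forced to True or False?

True

Unit clause (!G) sets G = False.
(G || !F) with G = False leaves only !F, so F = False.
In (D || F), F is now false; D must hold, so D = True.
(!B || !D) with D = True leaves only !B, so B = False.
From (B || E) and B = False: E = True.
(!C || !E): since E = True, the clause reduces to (!C). C = False.
(A || C): since C = False, the clause reduces to (A). A = True.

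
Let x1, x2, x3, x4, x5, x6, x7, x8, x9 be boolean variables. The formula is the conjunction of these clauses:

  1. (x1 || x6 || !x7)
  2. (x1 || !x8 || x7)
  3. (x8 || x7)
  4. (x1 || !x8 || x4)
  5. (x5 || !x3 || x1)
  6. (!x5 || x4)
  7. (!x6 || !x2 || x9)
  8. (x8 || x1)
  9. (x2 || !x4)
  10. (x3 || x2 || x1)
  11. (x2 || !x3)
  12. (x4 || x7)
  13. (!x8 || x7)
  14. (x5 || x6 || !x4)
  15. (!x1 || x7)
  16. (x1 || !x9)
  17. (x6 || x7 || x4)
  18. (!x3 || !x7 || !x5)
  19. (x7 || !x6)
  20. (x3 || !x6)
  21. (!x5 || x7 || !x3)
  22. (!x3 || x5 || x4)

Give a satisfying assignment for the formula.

x1=T  x2=T  x3=F  x4=F  x5=F  x6=F  x7=T  x8=F  x9=T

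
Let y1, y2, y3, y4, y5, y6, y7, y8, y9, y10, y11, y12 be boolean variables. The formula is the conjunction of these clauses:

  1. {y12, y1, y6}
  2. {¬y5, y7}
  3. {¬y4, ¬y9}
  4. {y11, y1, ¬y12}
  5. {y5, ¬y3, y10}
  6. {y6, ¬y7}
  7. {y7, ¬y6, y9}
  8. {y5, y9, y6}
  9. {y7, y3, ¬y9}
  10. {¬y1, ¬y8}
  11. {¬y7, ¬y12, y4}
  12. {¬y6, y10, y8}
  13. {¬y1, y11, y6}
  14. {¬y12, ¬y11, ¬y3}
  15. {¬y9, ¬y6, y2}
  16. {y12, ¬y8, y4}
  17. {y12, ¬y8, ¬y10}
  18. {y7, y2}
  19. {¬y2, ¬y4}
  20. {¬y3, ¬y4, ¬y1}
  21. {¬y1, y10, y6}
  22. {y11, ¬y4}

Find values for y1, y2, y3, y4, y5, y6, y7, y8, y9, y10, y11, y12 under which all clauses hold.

y1 = False, y2 = False, y3 = False, y4 = True, y5 = False, y6 = True, y7 = True, y8 = True, y9 = False, y10 = False, y11 = True, y12 = True

Check each clause:
  1. {y6, y12, y1} — y12 is true.
  2. {¬y5, y7} — ¬y5 is true.
  3. {¬y9, ¬y4} — ¬y9 is true.
  4. {¬y12, y11, y1} — y11 is true.
  5. {y10, y5, ¬y3} — ¬y3 is true.
  6. {y6, ¬y7} — y6 is true.
  7. {y9, ¬y6, y7} — y7 is true.
  8. {y5, y9, y6} — y6 is true.
  9. {y7, ¬y9, y3} — ¬y9 is true.
  10. {¬y1, ¬y8} — ¬y1 is true.
  11. {y4, ¬y7, ¬y12} — y4 is true.
  12. {y10, ¬y6, y8} — y8 is true.
  13. {y11, y6, ¬y1} — y11 is true.
  14. {¬y3, ¬y12, ¬y11} — ¬y3 is true.
  15. {¬y9, ¬y6, y2} — ¬y9 is true.
  16. {y4, ¬y8, y12} — y4 is true.
  17. {¬y10, ¬y8, y12} — y12 is true.
  18. {y2, y7} — y7 is true.
  19. {¬y4, ¬y2} — ¬y2 is true.
  20. {¬y3, ¬y4, ¬y1} — ¬y3 is true.
  21. {y6, ¬y1, y10} — ¬y1 is true.
  22. {¬y4, y11} — y11 is true.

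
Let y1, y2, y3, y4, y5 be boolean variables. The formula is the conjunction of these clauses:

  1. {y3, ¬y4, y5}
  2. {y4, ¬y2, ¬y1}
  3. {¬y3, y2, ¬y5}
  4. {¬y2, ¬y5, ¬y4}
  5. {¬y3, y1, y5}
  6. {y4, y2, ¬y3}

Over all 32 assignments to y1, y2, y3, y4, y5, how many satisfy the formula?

Split on y2, then y3.
  y2=1, y3=1: remaining (y1,y4,y5) ∈ {(0,0,1); (1,1,0)} — 2.
  y2=1, y3=0: remaining (y1,y4,y5) ∈ {(0,0,0); (0,0,1)} — 2.
  y2=0, y3=1: remaining (y1,y4,y5) ∈ {(1,1,0)} — 1.
  y2=0, y3=0: y1 free; 3 ways for (y4,y5) × 2^1 = 6.
Total: 2 + 2 + 1 + 6 = 11.

11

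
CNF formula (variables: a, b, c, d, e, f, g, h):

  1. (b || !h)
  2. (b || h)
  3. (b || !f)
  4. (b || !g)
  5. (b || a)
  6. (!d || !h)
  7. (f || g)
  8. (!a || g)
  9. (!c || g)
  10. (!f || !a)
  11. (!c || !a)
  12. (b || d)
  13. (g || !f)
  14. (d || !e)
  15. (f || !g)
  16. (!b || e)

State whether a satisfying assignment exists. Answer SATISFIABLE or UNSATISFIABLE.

SATISFIABLE

c occurs only negated in the remaining clauses — set c = False.
Branch on a: take a = False.
  then b is forced to True.
  then e is forced to True.
  then d is forced to True.
  then h is forced to False.
The remaining clauses are satisfied by f = True, g = True.
Every clause has at least one true literal under this assignment.
So a=F, b=T, c=F, d=T, e=T, f=T, g=T, h=F is a satisfying assignment.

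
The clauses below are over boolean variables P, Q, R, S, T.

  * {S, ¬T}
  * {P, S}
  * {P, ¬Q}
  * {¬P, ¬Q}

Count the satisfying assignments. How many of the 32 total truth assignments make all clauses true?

10

Split on P, then Q.
  P=T, Q=T: a clause becomes empty — 0.
  P=T, Q=F: R free; 3 ways for (S,T) × 2^1 = 6.
  P=F, Q=T: a clause becomes empty — 0.
  P=F, Q=F: remaining (R,S,T) ∈ {(F,T,F); (F,T,T); (T,T,F); (T,T,T)} — 4.
Total: 0 + 6 + 0 + 4 = 10.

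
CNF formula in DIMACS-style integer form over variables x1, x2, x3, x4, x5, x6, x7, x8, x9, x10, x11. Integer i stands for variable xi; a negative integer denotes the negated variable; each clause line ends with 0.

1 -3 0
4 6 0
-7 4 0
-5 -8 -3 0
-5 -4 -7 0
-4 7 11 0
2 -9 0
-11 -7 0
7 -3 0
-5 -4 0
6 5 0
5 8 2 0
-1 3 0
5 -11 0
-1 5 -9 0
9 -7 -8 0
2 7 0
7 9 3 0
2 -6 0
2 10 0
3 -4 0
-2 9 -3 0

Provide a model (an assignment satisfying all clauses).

x1=0, x2=1, x3=0, x4=0, x5=1, x6=1, x7=0, x8=0, x9=1, x10=1, x11=1

Pure literal: x10 appears only positively; assign x10 = True.
Try x1 = False.
  then x3 is forced to False.
  then x4 is forced to False.
  then x6 is forced to True.
  then x7 is forced to False.
  then x2 is forced to True.
  then x9 is forced to True.
Try x5 = True.
x8, x11 are now unconstrained; take x8 = False, x11 = True.
Check each clause:
  1. (x1 || !x3) — !x3 is true.
  2. (x4 || x6) — x6 is true.
  3. (x4 || !x7) — !x7 is true.
  4. (!x3 || !x5 || !x8) — !x8 is true.
  5. (!x5 || !x4 || !x7) — !x7 is true.
  6. (!x4 || x11 || x7) — x11 is true.
  7. (!x9 || x2) — x2 is true.
  8. (!x7 || !x11) — !x7 is true.
  9. (!x3 || x7) — !x3 is true.
  10. (!x5 || !x4) — !x4 is true.
  11. (x6 || x5) — x5 is true.
  12. (x2 || x5 || x8) — x2 is true.
  13. (x3 || !x1) — !x1 is true.
  14. (!x11 || x5) — x5 is true.
  15. (x5 || !x9 || !x1) — x5 is true.
  16. (!x8 || x9 || !x7) — !x8 is true.
  17. (x2 || x7) — x2 is true.
  18. (x9 || x7 || x3) — x9 is true.
  19. (!x6 || x2) — x2 is true.
  20. (x2 || x10) — x2 is true.
  21. (!x4 || x3) — !x4 is true.
  22. (!x2 || !x3 || x9) — x9 is true.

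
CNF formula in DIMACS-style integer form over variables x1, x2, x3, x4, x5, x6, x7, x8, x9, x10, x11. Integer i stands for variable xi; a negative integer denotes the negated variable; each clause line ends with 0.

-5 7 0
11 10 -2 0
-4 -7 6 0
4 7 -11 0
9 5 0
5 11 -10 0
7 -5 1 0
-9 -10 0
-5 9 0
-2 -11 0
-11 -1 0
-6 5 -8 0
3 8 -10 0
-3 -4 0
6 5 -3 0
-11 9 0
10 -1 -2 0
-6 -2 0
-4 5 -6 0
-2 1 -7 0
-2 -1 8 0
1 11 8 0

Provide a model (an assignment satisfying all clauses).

x1 = False, x2 = False, x3 = True, x4 = False, x5 = True, x6 = False, x7 = True, x8 = False, x9 = True, x10 = False, x11 = True

Check each clause:
  1. (!x5 || x7) — x7 is true.
  2. (x11 || !x2 || x10) — x11 is true.
  3. (x6 || !x4 || !x7) — !x4 is true.
  4. (x7 || !x11 || x4) — x7 is true.
  5. (x9 || x5) — x9 is true.
  6. (x5 || !x10 || x11) — x11 is true.
  7. (x1 || !x5 || x7) — x7 is true.
  8. (!x10 || !x9) — !x10 is true.
  9. (x9 || !x5) — x9 is true.
  10. (!x2 || !x11) — !x2 is true.
  11. (!x11 || !x1) — !x1 is true.
  12. (!x6 || x5 || !x8) — !x8 is true.
  13. (x8 || !x10 || x3) — x3 is true.
  14. (!x3 || !x4) — !x4 is true.
  15. (x6 || !x3 || x5) — x5 is true.
  16. (!x11 || x9) — x9 is true.
  17. (!x2 || !x1 || x10) — !x2 is true.
  18. (!x6 || !x2) — !x6 is true.
  19. (!x4 || !x6 || x5) — !x6 is true.
  20. (x1 || !x2 || !x7) — !x2 is true.
  21. (x8 || !x2 || !x1) — !x1 is true.
  22. (x1 || x8 || x11) — x11 is true.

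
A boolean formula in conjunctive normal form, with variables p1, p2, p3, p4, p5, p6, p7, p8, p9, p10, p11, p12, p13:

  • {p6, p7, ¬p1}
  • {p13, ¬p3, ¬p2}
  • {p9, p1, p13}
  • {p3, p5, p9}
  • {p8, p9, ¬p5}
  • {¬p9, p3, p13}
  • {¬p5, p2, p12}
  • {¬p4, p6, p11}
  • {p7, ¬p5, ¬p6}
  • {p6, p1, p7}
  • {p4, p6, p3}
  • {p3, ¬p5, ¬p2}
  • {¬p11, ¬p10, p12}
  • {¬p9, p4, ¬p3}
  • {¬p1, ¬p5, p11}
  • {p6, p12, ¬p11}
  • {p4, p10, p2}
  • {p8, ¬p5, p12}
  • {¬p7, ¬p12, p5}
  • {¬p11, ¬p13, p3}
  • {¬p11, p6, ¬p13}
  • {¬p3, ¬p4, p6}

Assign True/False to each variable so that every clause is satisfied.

p1=F, p2=T, p3=T, p4=T, p5=F, p6=T, p7=F, p8=T, p9=F, p10=F, p11=T, p12=F, p13=T

Check each clause:
  1. {p7, ¬p1, p6} — p6 is true.
  2. {¬p3, ¬p2, p13} — p13 is true.
  3. {p1, p13, p9} — p13 is true.
  4. {p5, p3, p9} — p3 is true.
  5. {p9, p8, ¬p5} — p8 is true.
  6. {p3, p13, ¬p9} — p3 is true.
  7. {p2, p12, ¬p5} — p2 is true.
  8. {p11, p6, ¬p4} — p11 is true.
  9. {¬p5, ¬p6, p7} — ¬p5 is true.
  10. {p1, p6, p7} — p6 is true.
  11. {p4, p6, p3} — p3 is true.
  12. {p3, ¬p5, ¬p2} — p3 is true.
  13. {¬p11, ¬p10, p12} — ¬p10 is true.
  14. {p4, ¬p3, ¬p9} — p4 is true.
  15. {¬p1, p11, ¬p5} — p11 is true.
  16. {¬p11, p12, p6} — p6 is true.
  17. {p4, p10, p2} — p2 is true.
  18. {p12, ¬p5, p8} — p8 is true.
  19. {p5, ¬p12, ¬p7} — ¬p7 is true.
  20. {¬p13, p3, ¬p11} — p3 is true.
  21. {¬p13, ¬p11, p6} — p6 is true.
  22. {¬p3, p6, ¬p4} — p6 is true.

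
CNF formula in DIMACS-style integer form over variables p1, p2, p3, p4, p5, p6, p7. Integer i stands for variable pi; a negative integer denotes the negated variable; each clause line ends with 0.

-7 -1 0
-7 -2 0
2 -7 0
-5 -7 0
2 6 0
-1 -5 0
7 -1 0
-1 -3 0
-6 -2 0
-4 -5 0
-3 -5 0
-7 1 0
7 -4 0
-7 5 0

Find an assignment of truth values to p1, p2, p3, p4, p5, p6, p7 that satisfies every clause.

p3 occurs only negated in the remaining clauses — set p3 = False.
p4 occurs only negated in the remaining clauses — set p4 = False.
Set p1 = False and propagate.
  then p7 is forced to False.
For the remaining variables, p2 = False, p5 = True, p6 = True works.

p1 = False, p2 = False, p3 = False, p4 = False, p5 = True, p6 = True, p7 = False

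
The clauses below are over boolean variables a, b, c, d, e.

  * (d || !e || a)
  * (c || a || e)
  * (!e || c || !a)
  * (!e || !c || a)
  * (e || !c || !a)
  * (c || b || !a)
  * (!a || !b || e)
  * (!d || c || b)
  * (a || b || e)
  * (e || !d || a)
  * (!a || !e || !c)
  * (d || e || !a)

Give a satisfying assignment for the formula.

Try a = False.
Branch on b: take b = True.
For the remaining variables, c = True, d = False, e = False works.
Every clause has at least one true literal under this assignment.

a=False  b=True  c=True  d=False  e=False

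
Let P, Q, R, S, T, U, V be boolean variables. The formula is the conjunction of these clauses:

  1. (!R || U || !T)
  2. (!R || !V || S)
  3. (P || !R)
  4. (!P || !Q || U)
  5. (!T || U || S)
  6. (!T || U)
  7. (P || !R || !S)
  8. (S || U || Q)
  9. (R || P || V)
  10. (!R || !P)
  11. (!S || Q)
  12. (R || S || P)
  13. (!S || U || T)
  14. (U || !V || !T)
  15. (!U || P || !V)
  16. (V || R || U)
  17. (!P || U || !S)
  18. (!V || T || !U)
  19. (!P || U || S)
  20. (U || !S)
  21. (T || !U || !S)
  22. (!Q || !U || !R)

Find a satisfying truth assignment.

P=T, Q=F, R=F, S=F, T=F, U=T, V=F

Check each clause:
  1. (U || !R || !T) — !T is true.
  2. (!V || S || !R) — !V is true.
  3. (!R || P) — P is true.
  4. (!Q || !P || U) — U is true.
  5. (!T || U || S) — !T is true.
  6. (!T || U) — !T is true.
  7. (!S || !R || P) — P is true.
  8. (U || Q || S) — U is true.
  9. (P || V || R) — P is true.
  10. (!R || !P) — !R is true.
  11. (Q || !S) — !S is true.
  12. (S || P || R) — P is true.
  13. (T || U || !S) — !S is true.
  14. (!T || U || !V) — !V is true.
  15. (!U || !V || P) — !V is true.
  16. (R || V || U) — U is true.
  17. (U || !S || !P) — !S is true.
  18. (T || !U || !V) — !V is true.
  19. (!P || U || S) — U is true.
  20. (!S || U) — !S is true.
  21. (!S || !U || T) — !S is true.
  22. (!U || !Q || !R) — !R is true.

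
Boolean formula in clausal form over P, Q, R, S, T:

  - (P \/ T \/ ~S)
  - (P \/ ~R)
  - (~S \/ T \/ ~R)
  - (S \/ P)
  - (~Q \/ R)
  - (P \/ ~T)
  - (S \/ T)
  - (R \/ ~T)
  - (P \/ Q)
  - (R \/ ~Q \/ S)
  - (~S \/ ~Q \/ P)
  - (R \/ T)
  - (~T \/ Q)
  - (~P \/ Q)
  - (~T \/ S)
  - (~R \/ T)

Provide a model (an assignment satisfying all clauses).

P=True, Q=True, R=True, S=True, T=True

Set P = True and propagate.
  then Q is forced to True.
  then R is forced to True.
  then T is forced to True.
  then S is forced to True.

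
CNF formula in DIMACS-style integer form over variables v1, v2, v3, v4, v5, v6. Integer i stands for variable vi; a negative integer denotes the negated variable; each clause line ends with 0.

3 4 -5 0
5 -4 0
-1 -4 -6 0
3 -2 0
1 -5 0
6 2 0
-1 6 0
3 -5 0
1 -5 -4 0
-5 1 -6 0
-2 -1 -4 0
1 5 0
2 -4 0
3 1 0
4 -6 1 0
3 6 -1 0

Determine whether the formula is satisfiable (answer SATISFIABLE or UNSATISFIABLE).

SATISFIABLE

v3 occurs only positively in the remaining clauses — set v3 = True.
Branch on v1: take v1 = True.
  then v6 is forced to True.
  then v4 is forced to False.
v2, v5 are now unconstrained; take v2 = True, v5 = False.
So v1=True, v2=True, v3=True, v4=False, v5=False, v6=True is a satisfying assignment.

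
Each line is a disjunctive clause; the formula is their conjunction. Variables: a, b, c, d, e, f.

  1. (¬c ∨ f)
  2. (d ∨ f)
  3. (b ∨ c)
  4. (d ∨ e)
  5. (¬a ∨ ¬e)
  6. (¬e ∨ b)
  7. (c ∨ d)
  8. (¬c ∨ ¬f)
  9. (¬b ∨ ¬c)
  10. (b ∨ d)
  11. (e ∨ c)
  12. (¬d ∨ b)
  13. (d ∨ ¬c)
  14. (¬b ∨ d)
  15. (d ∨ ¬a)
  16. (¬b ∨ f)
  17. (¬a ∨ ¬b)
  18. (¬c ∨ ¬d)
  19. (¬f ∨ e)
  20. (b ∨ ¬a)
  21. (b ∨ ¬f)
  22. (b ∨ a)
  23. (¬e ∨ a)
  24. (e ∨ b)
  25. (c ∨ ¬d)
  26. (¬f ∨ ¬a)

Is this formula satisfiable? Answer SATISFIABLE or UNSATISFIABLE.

b = True:
  propagation gives c=False, d=True; an empty clause results — contradiction.
b = False:
  propagation gives c=True, f=True; an empty clause results — contradiction.
Every branch closes, so no satisfying assignment exists.

UNSATISFIABLE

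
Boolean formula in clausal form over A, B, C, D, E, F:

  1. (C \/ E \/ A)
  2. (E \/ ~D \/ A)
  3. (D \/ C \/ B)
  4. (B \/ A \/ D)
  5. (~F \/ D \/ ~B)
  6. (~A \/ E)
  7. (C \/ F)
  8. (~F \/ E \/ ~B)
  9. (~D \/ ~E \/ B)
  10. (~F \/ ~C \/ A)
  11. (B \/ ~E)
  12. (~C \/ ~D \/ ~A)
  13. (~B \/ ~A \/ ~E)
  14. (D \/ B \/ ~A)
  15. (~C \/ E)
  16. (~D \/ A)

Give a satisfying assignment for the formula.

A=F, B=T, C=T, D=F, E=T, F=F

Branch on A: take A = False.
  then D is forced to False.
  then B is forced to True.
  then F is forced to False.
  then C is forced to True.
  then E is forced to True.
Every clause has at least one true literal under this assignment.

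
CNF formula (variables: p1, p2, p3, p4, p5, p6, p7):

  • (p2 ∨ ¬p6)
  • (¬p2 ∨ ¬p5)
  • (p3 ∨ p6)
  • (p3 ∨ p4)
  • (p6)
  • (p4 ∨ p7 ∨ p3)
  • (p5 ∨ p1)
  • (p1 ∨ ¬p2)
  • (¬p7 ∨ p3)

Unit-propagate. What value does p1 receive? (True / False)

(p6) stands alone — p6 = True.
In (p2 ∨ ¬p6), ¬p6 is now false; p2 must hold, so p2 = True.
(¬p2 ∨ ¬p5): since p2 = True, the clause reduces to (¬p5). p5 = False.
In (p1 ∨ p5), p5 is now false; p1 must hold, so p1 = True.

True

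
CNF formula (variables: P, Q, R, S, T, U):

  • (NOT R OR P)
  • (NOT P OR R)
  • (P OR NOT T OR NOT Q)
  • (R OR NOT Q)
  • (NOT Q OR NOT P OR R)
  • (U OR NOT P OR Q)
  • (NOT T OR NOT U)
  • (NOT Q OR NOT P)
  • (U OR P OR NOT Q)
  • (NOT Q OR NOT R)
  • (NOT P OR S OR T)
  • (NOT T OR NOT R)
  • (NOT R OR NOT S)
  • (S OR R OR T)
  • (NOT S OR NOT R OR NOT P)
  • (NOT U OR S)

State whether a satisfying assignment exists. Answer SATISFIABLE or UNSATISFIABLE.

SATISFIABLE

Branch on P: take P = False.
  then R is forced to False.
  then Q is forced to False.
The remaining clauses are satisfied by S = True, T = True, U = False.
So P = 0  Q = 0  R = 0  S = 1  T = 1  U = 0 is a satisfying assignment.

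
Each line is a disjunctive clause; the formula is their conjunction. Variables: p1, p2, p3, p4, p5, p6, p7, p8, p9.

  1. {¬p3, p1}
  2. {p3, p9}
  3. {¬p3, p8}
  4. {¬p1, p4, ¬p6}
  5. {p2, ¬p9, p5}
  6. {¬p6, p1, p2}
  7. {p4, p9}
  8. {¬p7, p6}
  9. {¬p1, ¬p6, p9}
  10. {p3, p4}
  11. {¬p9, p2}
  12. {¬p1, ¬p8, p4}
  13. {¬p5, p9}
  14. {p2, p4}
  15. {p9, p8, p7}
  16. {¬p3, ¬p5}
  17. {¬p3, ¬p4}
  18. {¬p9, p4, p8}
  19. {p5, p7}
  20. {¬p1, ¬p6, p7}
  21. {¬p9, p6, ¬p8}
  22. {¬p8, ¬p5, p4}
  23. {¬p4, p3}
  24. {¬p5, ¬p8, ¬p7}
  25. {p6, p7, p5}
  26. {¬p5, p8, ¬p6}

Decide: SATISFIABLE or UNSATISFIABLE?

UNSATISFIABLE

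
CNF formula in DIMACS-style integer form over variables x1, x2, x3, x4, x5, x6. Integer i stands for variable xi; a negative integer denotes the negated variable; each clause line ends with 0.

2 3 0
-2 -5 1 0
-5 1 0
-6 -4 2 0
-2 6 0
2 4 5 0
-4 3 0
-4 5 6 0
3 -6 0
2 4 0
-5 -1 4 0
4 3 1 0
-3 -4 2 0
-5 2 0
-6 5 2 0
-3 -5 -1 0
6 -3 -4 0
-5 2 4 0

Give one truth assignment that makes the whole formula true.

x1=T, x2=T, x3=T, x4=F, x5=F, x6=T

Check each clause:
  1. (x3 || x2) — x2 is true.
  2. (!x5 || x1 || !x2) — x1 is true.
  3. (x1 || !x5) — x1 is true.
  4. (!x4 || x2 || !x6) — x2 is true.
  5. (x6 || !x2) — x6 is true.
  6. (x5 || x4 || x2) — x2 is true.
  7. (!x4 || x3) — x3 is true.
  8. (x5 || x6 || !x4) — !x4 is true.
  9. (x3 || !x6) — x3 is true.
  10. (x4 || x2) — x2 is true.
  11. (!x5 || !x1 || x4) — !x5 is true.
  12. (x4 || x3 || x1) — x1 is true.
  13. (!x3 || x2 || !x4) — x2 is true.
  14. (x2 || !x5) — x2 is true.
  15. (x2 || x5 || !x6) — x2 is true.
  16. (!x3 || !x5 || !x1) — !x5 is true.
  17. (!x3 || x6 || !x4) — !x4 is true.
  18. (!x5 || x2 || x4) — x2 is true.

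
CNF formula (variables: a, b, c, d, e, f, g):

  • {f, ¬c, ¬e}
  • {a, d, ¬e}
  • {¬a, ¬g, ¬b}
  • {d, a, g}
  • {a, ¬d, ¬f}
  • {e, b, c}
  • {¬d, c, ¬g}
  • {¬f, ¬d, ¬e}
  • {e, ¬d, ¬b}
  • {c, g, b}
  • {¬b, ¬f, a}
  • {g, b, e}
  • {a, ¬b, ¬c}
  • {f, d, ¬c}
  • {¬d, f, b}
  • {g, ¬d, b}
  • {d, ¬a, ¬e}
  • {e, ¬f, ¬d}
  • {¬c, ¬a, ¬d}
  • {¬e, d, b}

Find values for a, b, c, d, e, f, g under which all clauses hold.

a = 1, b = 1, c = 0, d = 0, e = 0, f = 0, g = 0

Set a = True and propagate.
The remaining clauses are satisfied by b = True, c = False, d = False, e = False, f = False, g = False.
Check each clause:
  1. {f, ¬c, ¬e} — ¬e is true.
  2. {d, ¬e, a} — a is true.
  3. {¬a, ¬b, ¬g} — ¬g is true.
  4. {d, g, a} — a is true.
  5. {¬d, ¬f, a} — a is true.
  6. {b, e, c} — b is true.
  7. {c, ¬d, ¬g} — ¬g is true.
  8. {¬e, ¬f, ¬d} — ¬f is true.
  9. {e, ¬b, ¬d} — ¬d is true.
  10. {b, g, c} — b is true.
  11. {a, ¬b, ¬f} — a is true.
  12. {g, b, e} — b is true.
  13. {¬c, ¬b, a} — a is true.
  14. {f, d, ¬c} — ¬c is true.
  15. {¬d, f, b} — b is true.
  16. {¬d, g, b} — b is true.
  17. {¬e, ¬a, d} — ¬e is true.
  18. {e, ¬d, ¬f} — ¬f is true.
  19. {¬c, ¬a, ¬d} — ¬d is true.
  20. {d, ¬e, b} — b is true.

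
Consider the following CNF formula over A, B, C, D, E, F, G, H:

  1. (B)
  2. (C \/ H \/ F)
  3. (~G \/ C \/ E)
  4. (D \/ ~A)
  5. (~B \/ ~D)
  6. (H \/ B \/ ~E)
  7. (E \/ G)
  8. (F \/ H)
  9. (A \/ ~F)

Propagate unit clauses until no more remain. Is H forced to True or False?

True

Unit clause (B) sets B = True.
In (~D \/ ~B), ~B is now false; ~D must hold, so D = False.
From (~A \/ D) and D = False: A = False.
(~F \/ A): since A = False, the clause reduces to (~F). F = False.
From (F \/ H) and F = False: H = True.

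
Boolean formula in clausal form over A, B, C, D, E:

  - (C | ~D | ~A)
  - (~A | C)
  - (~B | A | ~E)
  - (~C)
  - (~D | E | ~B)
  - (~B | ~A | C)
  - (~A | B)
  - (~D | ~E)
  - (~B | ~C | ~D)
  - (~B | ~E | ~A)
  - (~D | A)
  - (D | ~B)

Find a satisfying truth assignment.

(~C) is a unit clause, so C = False.
The clause (~A) is unit: A must be False.
(~D) is a unit clause, so D = False.
The clause (~B) is unit: B must be False.
E is now unconstrained; take E = True.
Every clause has at least one true literal under this assignment.

A=False, B=False, C=False, D=False, E=True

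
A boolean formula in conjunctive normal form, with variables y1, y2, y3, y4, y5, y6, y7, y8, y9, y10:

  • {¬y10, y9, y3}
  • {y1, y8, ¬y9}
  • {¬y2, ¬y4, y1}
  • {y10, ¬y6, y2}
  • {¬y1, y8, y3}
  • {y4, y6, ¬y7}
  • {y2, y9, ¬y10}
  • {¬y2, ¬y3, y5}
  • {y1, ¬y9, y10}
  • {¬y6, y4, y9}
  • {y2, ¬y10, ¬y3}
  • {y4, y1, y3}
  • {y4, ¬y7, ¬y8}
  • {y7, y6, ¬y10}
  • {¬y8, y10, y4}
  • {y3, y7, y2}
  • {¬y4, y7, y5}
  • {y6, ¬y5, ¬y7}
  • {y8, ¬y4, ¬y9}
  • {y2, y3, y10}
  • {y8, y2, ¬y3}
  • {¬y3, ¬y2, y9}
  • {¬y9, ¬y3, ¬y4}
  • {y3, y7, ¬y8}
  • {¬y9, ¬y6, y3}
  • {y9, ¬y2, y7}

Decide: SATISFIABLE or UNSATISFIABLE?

SATISFIABLE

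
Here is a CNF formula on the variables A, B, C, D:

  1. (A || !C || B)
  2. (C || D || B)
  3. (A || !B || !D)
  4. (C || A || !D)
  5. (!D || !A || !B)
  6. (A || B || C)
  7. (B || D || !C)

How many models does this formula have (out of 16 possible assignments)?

6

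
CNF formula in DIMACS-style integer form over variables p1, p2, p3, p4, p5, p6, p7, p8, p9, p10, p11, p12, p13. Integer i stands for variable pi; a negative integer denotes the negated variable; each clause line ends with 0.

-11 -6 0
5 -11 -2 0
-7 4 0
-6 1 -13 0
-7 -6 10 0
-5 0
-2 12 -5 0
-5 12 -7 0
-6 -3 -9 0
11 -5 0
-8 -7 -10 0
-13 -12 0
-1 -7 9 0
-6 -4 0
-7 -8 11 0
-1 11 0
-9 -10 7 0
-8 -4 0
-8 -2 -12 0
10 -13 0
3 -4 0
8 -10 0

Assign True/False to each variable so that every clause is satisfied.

p1=False  p2=False  p3=False  p4=False  p5=False  p6=False  p7=False  p8=True  p9=False  p10=False  p11=False  p12=True  p13=False

Check each clause:
  1. (!p6 || !p11) — !p6 is true.
  2. (!p2 || p5 || !p11) — !p11 is true.
  3. (p4 || !p7) — !p7 is true.
  4. (!p6 || p1 || !p13) — !p6 is true.
  5. (!p6 || !p7 || p10) — !p7 is true.
  6. (!p5) — !p5 is true.
  7. (!p2 || p12 || !p5) — !p5 is true.
  8. (!p7 || !p5 || p12) — !p7 is true.
  9. (!p3 || !p6 || !p9) — !p6 is true.
  10. (!p5 || p11) — !p5 is true.
  11. (!p8 || !p10 || !p7) — !p7 is true.
  12. (!p13 || !p12) — !p13 is true.
  13. (!p1 || !p7 || p9) — !p7 is true.
  14. (!p6 || !p4) — !p6 is true.
  15. (p11 || !p7 || !p8) — !p7 is true.
  16. (p11 || !p1) — !p1 is true.
  17. (p7 || !p10 || !p9) — !p9 is true.
  18. (!p8 || !p4) — !p4 is true.
  19. (!p8 || !p12 || !p2) — !p2 is true.
  20. (!p13 || p10) — !p13 is true.
  21. (p3 || !p4) — !p4 is true.
  22. (!p10 || p8) — p8 is true.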